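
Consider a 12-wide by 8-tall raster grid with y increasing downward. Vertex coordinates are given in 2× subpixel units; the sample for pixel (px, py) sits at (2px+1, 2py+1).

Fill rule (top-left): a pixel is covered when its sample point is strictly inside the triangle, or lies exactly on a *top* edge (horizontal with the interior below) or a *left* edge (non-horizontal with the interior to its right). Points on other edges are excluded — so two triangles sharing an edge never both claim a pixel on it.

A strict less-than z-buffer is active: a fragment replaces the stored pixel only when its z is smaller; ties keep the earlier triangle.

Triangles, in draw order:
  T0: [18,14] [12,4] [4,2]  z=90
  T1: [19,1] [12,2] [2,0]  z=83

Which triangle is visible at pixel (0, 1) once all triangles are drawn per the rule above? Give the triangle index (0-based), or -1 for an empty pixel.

T0:
  2·area = 68  (B↔C swapped to make it positive)
  edge (18, 14)→(4, 2): d=(-14,-12) top-left  bias=+0
  edge (4, 2)→(12, 4): d=(8,2) right/bottom  bias=-1
  edge (12, 4)→(18, 14): d=(6,10) right/bottom  bias=-1
    (3,1)@(7, 3): e=[22,2,44] → █
    (4,1)@(9, 3): e=[46,-2,24] → ·
    (3,2)@(7, 5): e=[-6,18,56] → ·
    (4,2)@(9, 5): e=[18,14,36] → █
    (5,2)@(11, 5): e=[42,10,16] → █
    (6,2)@(13, 5): e=[66,6,-4] → ·
    (4,3)@(9, 7): e=[-10,30,48] → ·
    (5,3)@(11, 7): e=[14,26,28] → █
    (6,3)@(13, 7): e=[38,22,8] → █
    (7,3)@(15, 7): e=[62,18,-12] → ·
    (5,4)@(11, 9): e=[-14,42,40] → ·
    (6,4)@(13, 9): e=[10,38,20] → █
    (7,4)@(15, 9): e=[34,34,0] → ·  [on edge]
  covered (8 px):
    · · · · · · · · · · · ·
    · · · █ · · · · · · · ·
    · · · · █ █ · · · · · ·
    · · · · · █ █ · · · · ·
    · · · · · · █ · · · · ·
    · · · · · · · █ · · · ·
    · · · · · · · · █ · · ·
    · · · · · · · · · · · ·
T1:
  2·area = 24
  edge (19, 1)→(12, 2): d=(-7,1) right/bottom  bias=-1
  edge (12, 2)→(2, 0): d=(-10,-2) top-left  bias=+0
  edge (2, 0)→(19, 1): d=(17,1) right/bottom  bias=-1
    (3,0)@(7, 1): e=[12,0,12] → █  [on edge]
    (4,0)@(9, 1): e=[10,4,10] → █
    (5,0)@(11, 1): e=[8,8,8] → █
    (6,0)@(13, 1): e=[6,12,6] → █
    (7,0)@(15, 1): e=[4,16,4] → █
    (8,0)@(17, 1): e=[2,20,2] → █
    (9,0)@(19, 1): e=[0,24,0] → ·  [on edge]
    (2,1)@(5, 3): e=[0,-24,48] → ·  [on edge]
    (3,1)@(7, 3): e=[-2,-20,46] → ·
    (4,1)@(9, 3): e=[-4,-16,44] → ·
    (5,1)@(11, 3): e=[-6,-12,42] → ·
    (6,1)@(13, 3): e=[-8,-8,40] → ·
    (8,1)@(17, 3): e=[-12,0,36] → ·  [on edge]
  covered (6 px):
    · · · █ █ █ █ █ █ · · ·
    · · · · · · · · · · · ·
    · · · · · · · · · · · ·
    · · · · · · · · · · · ·
    · · · · · · · · · · · ·
    · · · · · · · · · · · ·
    · · · · · · · · · · · ·
    · · · · · · · · · · · ·

Z-buffer (winner per pixel, '.' = empty):
  . . . 1 1 1 1 1 1 . . .
  . . . 0 . . . . . . . .
  . . . . 0 0 . . . . . .
  . . . . . 0 0 . . . . .
  . . . . . . 0 . . . . .
  . . . . . . . 0 . . . .
  . . . . . . . . 0 . . .
  . . . . . . . . . . . .

Result: -1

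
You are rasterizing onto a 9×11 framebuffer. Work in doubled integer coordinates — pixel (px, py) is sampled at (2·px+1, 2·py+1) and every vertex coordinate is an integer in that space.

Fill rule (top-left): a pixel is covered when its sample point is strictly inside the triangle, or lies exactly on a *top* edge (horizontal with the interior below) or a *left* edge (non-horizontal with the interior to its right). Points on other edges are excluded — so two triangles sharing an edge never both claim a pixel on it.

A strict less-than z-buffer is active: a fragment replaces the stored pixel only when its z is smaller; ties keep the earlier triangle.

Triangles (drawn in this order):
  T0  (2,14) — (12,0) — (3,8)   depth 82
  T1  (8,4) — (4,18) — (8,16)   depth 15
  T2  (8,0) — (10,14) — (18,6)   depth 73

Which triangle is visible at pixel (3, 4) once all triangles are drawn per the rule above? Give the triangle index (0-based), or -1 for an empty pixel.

T0:
  2·area = 46  (B↔C swapped to make it positive)
  edge (2, 14)→(3, 8): d=(1,-6) top-left  bias=+0
  edge (3, 8)→(12, 0): d=(9,-8) top-left  bias=+0
  edge (12, 0)→(2, 14): d=(-10,14) right/bottom  bias=-1
    (5,0)@(11, 1): e=[41,1,4] → █
    (6,0)@(13, 1): e=[53,17,-24] → ·
    (4,1)@(9, 3): e=[31,3,12] → █
    (5,1)@(11, 3): e=[43,19,-16] → ·
    (3,2)@(7, 5): e=[21,5,20] → █
    (4,2)@(9, 5): e=[33,21,-8] → ·
    (2,3)@(5, 7): e=[11,7,28] → █
    (3,3)@(7, 7): e=[23,23,0] → ·  [on edge]
    (1,4)@(3, 9): e=[1,9,36] → █
    (3,4)@(7, 9): e=[25,41,-20] → ·
    (1,5)@(3, 11): e=[3,27,16] → █
    (2,5)@(5, 11): e=[15,43,-12] → ·
  covered (7 px):
    · · · · · █ · · ·
    · · · · █ · · · ·
    · · · █ · · · · ·
    · · █ · · · · · ·
    · █ █ · · · · · ·
    · █ · · · · · · ·
    · · · · · · · · ·
    · · · · · · · · ·
    · · · · · · · · ·
    · · · · · · · · ·
    · · · · · · · · ·
T1:
  2·area = 48  (B↔C swapped to make it positive)
  edge (8, 4)→(8, 16): d=(0,12) right/bottom  bias=-1
  edge (8, 16)→(4, 18): d=(-4,2) right/bottom  bias=-1
  edge (4, 18)→(8, 4): d=(4,-14) top-left  bias=+0
    (3,4)@(7, 9): e=[12,30,6] → █
    (4,4)@(9, 9): e=[-12,26,34] → ·
    (3,5)@(7, 11): e=[12,22,14] → █
    (4,5)@(9, 11): e=[-12,18,42] → ·
    (3,6)@(7, 13): e=[12,14,22] → █
    (4,6)@(9, 13): e=[-12,10,50] → ·
    (2,7)@(5, 15): e=[36,10,2] → █
    (4,7)@(9, 15): e=[-12,2,58] → ·
    (2,8)@(5, 17): e=[36,2,10] → █
    (3,8)@(7, 17): e=[12,-2,38] → ·
    (2,9)@(5, 19): e=[36,-6,18] → ·
  covered (6 px):
    · · · · · · · · ·
    · · · · · · · · ·
    · · · · · · · · ·
    · · · · · · · · ·
    · · · █ · · · · ·
    · · · █ · · · · ·
    · · · █ · · · · ·
    · · █ █ · · · · ·
    · · █ · · · · · ·
    · · · · · · · · ·
    · · · · · · · · ·
T2:
  2·area = 128  (B↔C swapped to make it positive)
  edge (8, 0)→(18, 6): d=(10,6) right/bottom  bias=-1
  edge (18, 6)→(10, 14): d=(-8,8) right/bottom  bias=-1
  edge (10, 14)→(8, 0): d=(-2,-14) top-left  bias=+0
    (4,0)@(9, 1): e=[4,112,12] → █
    (5,0)@(11, 1): e=[-8,96,40] → ·
    (4,1)@(9, 3): e=[24,96,8] → █
    (5,1)@(11, 3): e=[12,80,36] → █
    (6,1)@(13, 3): e=[0,64,64] → ·  [on edge]
    (4,2)@(9, 5): e=[44,80,4] → █
    (6,2)@(13, 5): e=[20,48,60] → █
    (7,2)@(15, 5): e=[8,32,88] → █
    (8,2)@(17, 5): e=[-4,16,116] → ·
    (4,3)@(9, 7): e=[64,64,0] → █  [on edge]
    (8,3)@(17, 7): e=[16,0,112] → ·  [on edge]
    (4,4)@(9, 9): e=[84,48,-4] → ·
    (7,4)@(15, 9): e=[48,0,80] → ·  [on edge]
    (6,5)@(13, 11): e=[80,0,48] → ·  [on edge]
    (5,6)@(11, 13): e=[112,0,16] → ·  [on edge]
    (4,7)@(9, 15): e=[144,0,-16] → ·  [on edge]
    (3,8)@(7, 17): e=[176,0,-48] → ·  [on edge]
    (2,9)@(5, 19): e=[208,0,-80] → ·  [on edge]
    (1,10)@(3, 21): e=[240,0,-112] → ·  [on edge]
    (5,10)@(11, 21): e=[192,-64,0] → ·  [on edge]
  covered (14 px):
    · · · · █ · · · ·
    · · · · █ █ · · ·
    · · · · █ █ █ █ ·
    · · · · █ █ █ █ ·
    · · · · · █ █ · ·
    · · · · · █ · · ·
    · · · · · · · · ·
    · · · · · · · · ·
    · · · · · · · · ·
    · · · · · · · · ·
    · · · · · · · · ·

Z-buffer (winner per pixel, '.' = empty):
  . . . . 2 0 . . .
  . . . . 2 2 . . .
  . . . 0 2 2 2 2 .
  . . 0 . 2 2 2 2 .
  . 0 0 1 . 2 2 . .
  . 0 . 1 . 2 . . .
  . . . 1 . . . . .
  . . 1 1 . . . . .
  . . 1 . . . . . .
  . . . . . . . . .
  . . . . . . . . .

Result: 1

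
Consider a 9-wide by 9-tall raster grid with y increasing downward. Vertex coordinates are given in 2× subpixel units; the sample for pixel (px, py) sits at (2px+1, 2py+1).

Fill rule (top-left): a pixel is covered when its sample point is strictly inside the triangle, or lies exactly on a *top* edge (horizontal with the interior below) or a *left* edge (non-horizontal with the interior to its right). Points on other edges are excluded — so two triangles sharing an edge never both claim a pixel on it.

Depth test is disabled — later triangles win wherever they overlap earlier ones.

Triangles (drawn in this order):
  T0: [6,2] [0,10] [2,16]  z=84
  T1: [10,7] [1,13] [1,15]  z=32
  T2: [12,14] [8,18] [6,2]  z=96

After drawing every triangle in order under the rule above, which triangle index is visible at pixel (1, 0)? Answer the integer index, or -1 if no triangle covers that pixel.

T0:
  2·area = 52  (B↔C swapped to make it positive)
  edge (6, 2)→(2, 16): d=(-4,14) right/bottom  bias=-1
  edge (2, 16)→(0, 10): d=(-2,-6) top-left  bias=+0
  edge (0, 10)→(6, 2): d=(6,-8) top-left  bias=+0
    (2,2)@(5, 5): e=[2,40,10] → #
    (3,2)@(7, 5): e=[-26,52,26] → ·
    (1,3)@(3, 7): e=[22,24,6] → #
    (2,3)@(5, 7): e=[-6,36,22] → ·
    (0,4)@(1, 9): e=[42,8,2] → #
    (2,4)@(5, 9): e=[-14,32,34] → ·
    (0,5)@(1, 11): e=[34,4,14] → #
    (2,5)@(5, 11): e=[-22,28,46] → ·
    (0,6)@(1, 13): e=[26,0,26] → #  [on edge]
    (1,6)@(3, 13): e=[-2,12,42] → ·
    (0,7)@(1, 15): e=[18,-4,38] → ·
  covered (7 px):
    · · · · · · · · ·
    · · · · · · · · ·
    · · # · · · · · ·
    · # · · · · · · ·
    # # · · · · · · ·
    # # · · · · · · ·
    # · · · · · · · ·
    · · · · · · · · ·
    · · · · · · · · ·
T1:
  2·area = 18  (B↔C swapped to make it positive)
  edge (10, 7)→(1, 15): d=(-9,8) right/bottom  bias=-1
  edge (1, 15)→(1, 13): d=(0,-2) top-left  bias=+0
  edge (1, 13)→(10, 7): d=(9,-6) top-left  bias=+0
    (0,0)@(1, 1): e=[126,0,-108] → ·  [on edge]
    (0,1)@(1, 3): e=[108,0,-90] → ·  [on edge]
    (0,2)@(1, 5): e=[90,0,-72] → ·  [on edge]
    (6,2)@(13, 5): e=[-6,24,0] → ·  [on edge]
    (0,3)@(1, 7): e=[72,0,-54] → ·  [on edge]
    (0,4)@(1, 9): e=[54,0,-36] → ·  [on edge]
    (3,4)@(7, 9): e=[6,12,0] → #  [on edge]
    (4,4)@(9, 9): e=[-10,16,12] → ·
    (0,5)@(1, 11): e=[36,0,-18] → ·  [on edge]
    (2,5)@(5, 11): e=[4,8,6] → #
    (3,5)@(7, 11): e=[-12,12,18] → ·
    (0,6)@(1, 13): e=[18,0,0] → #  [on edge]
    (0,7)@(1, 15): e=[0,0,18] → ·  [on edge]
    (0,8)@(1, 17): e=[-18,0,36] → ·  [on edge]
  covered (4 px):
    · · · · · · · · ·
    · · · · · · · · ·
    · · · · · · · · ·
    · · · · · · · · ·
    · · · # · · · · ·
    · · # · · · · · ·
    # # · · · · · · ·
    · · · · · · · · ·
    · · · · · · · · ·
T2:
  2·area = 72
  edge (12, 14)→(8, 18): d=(-4,4) right/bottom  bias=-1
  edge (8, 18)→(6, 2): d=(-2,-16) top-left  bias=+0
  edge (6, 2)→(12, 14): d=(6,12) right/bottom  bias=-1
    (3,2)@(7, 5): e=[56,10,6] → #
    (4,2)@(9, 5): e=[48,42,-18] → ·
    (3,3)@(7, 7): e=[48,6,18] → #
    (4,3)@(9, 7): e=[40,38,-6] → ·
    (3,4)@(7, 9): e=[40,2,30] → #
    (4,4)@(9, 9): e=[32,34,6] → #
    (5,4)@(11, 9): e=[24,66,-18] → ·
    (8,4)@(17, 9): e=[0,162,-90] → ·  [on edge]
    (3,5)@(7, 11): e=[32,-2,42] → ·
    (4,5)@(9, 11): e=[24,30,18] → #
    (5,5)@(11, 11): e=[16,62,-6] → ·
    (7,5)@(15, 11): e=[0,126,-54] → ·  [on edge]
    (6,6)@(13, 13): e=[0,90,-18] → ·  [on edge]
    (5,7)@(11, 15): e=[0,54,18] → ·  [on edge]
    (4,8)@(9, 17): e=[0,18,54] → ·  [on edge]
  covered (8 px):
    · · · · · · · · ·
    · · · · · · · · ·
    · · · # · · · · ·
    · · · # · · · · ·
    · · · # # · · · ·
    · · · · # · · · ·
    · · · · # # · · ·
    · · · · # · · · ·
    · · · · · · · · ·

Z-buffer (winner per pixel, '.' = empty):
  . . . . . . . . .
  . . . . . . . . .
  . . 0 2 . . . . .
  . 0 . 2 . . . . .
  0 0 . 2 2 . . . .
  0 0 1 . 2 . . . .
  1 1 . . 2 2 . . .
  . . . . 2 . . . .
  . . . . . . . . .

Final: -1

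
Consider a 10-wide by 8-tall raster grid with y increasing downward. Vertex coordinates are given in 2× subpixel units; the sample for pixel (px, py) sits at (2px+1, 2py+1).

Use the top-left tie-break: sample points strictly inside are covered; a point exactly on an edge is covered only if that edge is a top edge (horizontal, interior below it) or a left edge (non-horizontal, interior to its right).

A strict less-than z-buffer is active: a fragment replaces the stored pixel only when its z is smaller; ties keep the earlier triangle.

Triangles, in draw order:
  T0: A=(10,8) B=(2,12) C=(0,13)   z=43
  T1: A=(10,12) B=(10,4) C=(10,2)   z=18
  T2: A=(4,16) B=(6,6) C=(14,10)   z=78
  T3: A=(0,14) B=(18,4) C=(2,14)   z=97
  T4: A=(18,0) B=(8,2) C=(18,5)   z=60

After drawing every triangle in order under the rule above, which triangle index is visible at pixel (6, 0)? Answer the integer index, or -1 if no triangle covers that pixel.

T0:
  degenerate (2·area = 0) — covers nothing
T1:
  degenerate (2·area = 0) — covers nothing
T2:
  2·area = 88
  edge (4, 16)→(6, 6): d=(2,-10) top-left  bias=+0
  edge (6, 6)→(14, 10): d=(8,4) right/bottom  bias=-1
  edge (14, 10)→(4, 16): d=(-10,6) right/bottom  bias=-1
    (3,0)@(7, 1): e=[0,-44,132] → ·  [on edge]
    (3,3)@(7, 7): e=[12,4,72] → #
    (4,3)@(9, 7): e=[32,-4,60] → ·
    (9,3)@(19, 7): e=[132,-44,0] → ·  [on edge]
    (3,4)@(7, 9): e=[16,20,52] → #
    (4,4)@(9, 9): e=[36,12,40] → #
    (5,4)@(11, 9): e=[56,4,28] → #
    (6,4)@(13, 9): e=[76,-4,16] → ·
    (2,5)@(5, 11): e=[0,44,44] → #  [on edge]
    (6,5)@(13, 11): e=[80,12,-4] → ·
    (2,6)@(5, 13): e=[4,60,24] → #
    (4,6)@(9, 13): e=[44,44,0] → ·  [on edge]
  covered (11 px):
    · · · · · · · · · ·
    · · · · · · · · · ·
    · · · · · · · · · ·
    · · · # · · · · · ·
    · · · # # # · · · ·
    · · # # # # · · · ·
    · · # # · · · · · ·
    · · # · · · · · · ·
T3:
  2·area = 20
  edge (0, 14)→(18, 4): d=(18,-10) top-left  bias=+0
  edge (18, 4)→(2, 14): d=(-16,10) right/bottom  bias=-1
  edge (2, 14)→(0, 14): d=(-2,0) right/bottom  bias=-1
    (6,3)@(13, 7): e=[4,2,14] → #
    (7,3)@(15, 7): e=[24,-18,14] → ·
    (4,4)@(9, 9): e=[0,10,10] → #  [on edge]
    (5,4)@(11, 9): e=[20,-10,10] → ·
    (6,4)@(13, 9): e=[40,-30,10] → ·
    (4,5)@(9, 11): e=[36,-22,6] → ·
    (1,6)@(3, 13): e=[12,6,2] → #
    (2,6)@(5, 13): e=[32,-14,2] → ·
    (1,7)@(3, 15): e=[48,-26,-2] → ·
  covered (3 px):
    · · · · · · · · · ·
    · · · · · · · · · ·
    · · · · · · · · · ·
    · · · · · · # · · ·
    · · · · # · · · · ·
    · · · · · · · · · ·
    · # · · · · · · · ·
    · · · · · · · · · ·
T4:
  2·area = 50  (B↔C swapped to make it positive)
  edge (18, 0)→(18, 5): d=(0,5) right/bottom  bias=-1
  edge (18, 5)→(8, 2): d=(-10,-3) top-left  bias=+0
  edge (8, 2)→(18, 0): d=(10,-2) top-left  bias=+0
    (6,0)@(13, 1): e=[25,25,0] → #  [on edge]
    (7,0)@(15, 1): e=[15,31,4] → #
    (8,0)@(17, 1): e=[5,37,8] → #
    (9,0)@(19, 1): e=[-5,43,12] → ·
    (1,1)@(3, 3): e=[75,-25,0] → ·  [on edge]
    (6,1)@(13, 3): e=[25,5,20] → #
    (9,1)@(19, 3): e=[-5,23,32] → ·
    (6,2)@(13, 5): e=[25,-15,40] → ·
    (7,2)@(15, 5): e=[15,-9,44] → ·
    (8,2)@(17, 5): e=[5,-3,48] → ·
  covered (6 px):
    · · · · · · # # # ·
    · · · · · · # # # ·
    · · · · · · · · · ·
    · · · · · · · · · ·
    · · · · · · · · · ·
    · · · · · · · · · ·
    · · · · · · · · · ·
    · · · · · · · · · ·

Z-buffer (winner per pixel, '.' = empty):
  . . . . . . 4 4 4 .
  . . . . . . 4 4 4 .
  . . . . . . . . . .
  . . . 2 . . 3 . . .
  . . . 2 2 2 . . . .
  . . 2 2 2 2 . . . .
  . 3 2 2 . . . . . .
  . . 2 . . . . . . .

Answer: 4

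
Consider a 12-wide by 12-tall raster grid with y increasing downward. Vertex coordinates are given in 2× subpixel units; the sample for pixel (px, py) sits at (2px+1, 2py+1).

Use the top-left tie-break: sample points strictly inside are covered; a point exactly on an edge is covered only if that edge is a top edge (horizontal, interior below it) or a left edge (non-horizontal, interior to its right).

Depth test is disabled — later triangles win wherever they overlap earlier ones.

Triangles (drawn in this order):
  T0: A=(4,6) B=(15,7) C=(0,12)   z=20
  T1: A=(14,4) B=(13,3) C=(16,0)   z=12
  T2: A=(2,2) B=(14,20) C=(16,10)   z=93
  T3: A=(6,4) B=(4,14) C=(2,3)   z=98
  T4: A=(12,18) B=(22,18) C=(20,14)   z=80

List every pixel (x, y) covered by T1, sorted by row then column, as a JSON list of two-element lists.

T0:
  2·area = 70
  edge (4, 6)→(15, 7): d=(11,1) right/bottom  bias=-1
  edge (15, 7)→(0, 12): d=(-15,5) right/bottom  bias=-1
  edge (0, 12)→(4, 6): d=(4,-6) top-left  bias=+0
    (10,2)@(21, 5): e=[-28,0,98] → ·  [on edge]
    (2,3)@(5, 7): e=[10,50,10] → █
    (3,3)@(7, 7): e=[8,40,22] → █
    (4,3)@(9, 7): e=[6,30,34] → █
    (5,3)@(11, 7): e=[4,20,46] → █
    (6,3)@(13, 7): e=[2,10,58] → █
    (7,3)@(15, 7): e=[0,0,70] → ·  [on edge]
    (1,4)@(3, 9): e=[34,30,6] → █
    (4,4)@(9, 9): e=[28,0,42] → ·  [on edge]
    (5,4)@(11, 9): e=[26,-10,54] → ·
    (6,4)@(13, 9): e=[24,-20,66] → ·
    (0,5)@(1, 11): e=[58,10,2] → █
    (1,5)@(3, 11): e=[56,0,14] → ·  [on edge]
  covered (9 px):
    · · · · · · · · · · · ·
    · · · · · · · · · · · ·
    · · · · · · · · · · · ·
    · · █ █ █ █ █ · · · · ·
    · █ █ █ · · · · · · · ·
    █ · · · · · · · · · · ·
    · · · · · · · · · · · ·
    · · · · · · · · · · · ·
    · · · · · · · · · · · ·
    · · · · · · · · · · · ·
    · · · · · · · · · · · ·
    · · · · · · · · · · · ·
T1:
  2·area = 6
  edge (14, 4)→(13, 3): d=(-1,-1) top-left  bias=+0
  edge (13, 3)→(16, 0): d=(3,-3) top-left  bias=+0
  edge (16, 0)→(14, 4): d=(-2,4) right/bottom  bias=-1
    (5,0)@(11, 1): e=[0,-12,18] → ·  [on edge]
    (7,0)@(15, 1): e=[4,0,2] → █  [on edge]
    (8,0)@(17, 1): e=[6,6,-6] → ·
    (6,1)@(13, 3): e=[0,0,6] → █  [on edge]
    (7,1)@(15, 3): e=[2,6,-2] → ·
    (5,2)@(11, 5): e=[-4,0,10] → ·  [on edge]
    (6,2)@(13, 5): e=[-2,6,2] → ·
    (7,2)@(15, 5): e=[0,12,-6] → ·  [on edge]
    (4,3)@(9, 7): e=[-8,0,14] → ·  [on edge]
    (8,3)@(17, 7): e=[0,24,-18] → ·  [on edge]
    (3,4)@(7, 9): e=[-12,0,18] → ·  [on edge]
    (9,4)@(19, 9): e=[0,36,-30] → ·  [on edge]
    (2,5)@(5, 11): e=[-16,0,22] → ·  [on edge]
    (10,5)@(21, 11): e=[0,48,-42] → ·  [on edge]
    (1,6)@(3, 13): e=[-20,0,26] → ·  [on edge]
    (11,6)@(23, 13): e=[0,60,-54] → ·  [on edge]
    (0,7)@(1, 15): e=[-24,0,30] → ·  [on edge]
  covered (2 px):
    · · · · · · · █ · · · ·
    · · · · · · █ · · · · ·
    · · · · · · · · · · · ·
    · · · · · · · · · · · ·
    · · · · · · · · · · · ·
    · · · · · · · · · · · ·
    · · · · · · · · · · · ·
    · · · · · · · · · · · ·
    · · · · · · · · · · · ·
    · · · · · · · · · · · ·
    · · · · · · · · · · · ·
    · · · · · · · · · · · ·
T2:
  2·area = 156  (B↔C swapped to make it positive)
  edge (2, 2)→(16, 10): d=(14,8) right/bottom  bias=-1
  edge (16, 10)→(14, 20): d=(-2,10) right/bottom  bias=-1
  edge (14, 20)→(2, 2): d=(-12,-18) top-left  bias=+0
    (1,1)@(3, 3): e=[6,144,6] → █
    (2,1)@(5, 3): e=[-10,124,42] → ·
    (1,2)@(3, 5): e=[34,140,-18] → ·
    (2,2)@(5, 5): e=[18,120,18] → █
    (3,2)@(7, 5): e=[2,100,54] → █
    (4,2)@(9, 5): e=[-14,80,90] → ·
    (8,2)@(17, 5): e=[-78,0,234] → ·  [on edge]
    (2,3)@(5, 7): e=[46,116,-6] → ·
    (3,3)@(7, 7): e=[30,96,30] → █
    (4,3)@(9, 7): e=[14,76,66] → █
    (5,3)@(11, 7): e=[-2,56,102] → ·
    (3,4)@(7, 9): e=[58,92,6] → █
    (7,7)@(15, 15): e=[78,0,78] → ·  [on edge]
  covered (19 px):
    · · · · · · · · · · · ·
    · █ · · · · · · · · · ·
    · · █ █ · · · · · · · ·
    · · · █ █ · · · · · · ·
    · · · █ █ █ █ · · · · ·
    · · · · █ █ █ █ · · · ·
    · · · · · █ █ █ · · · ·
    · · · · · █ █ · · · · ·
    · · · · · · █ · · · · ·
    · · · · · · · · · · · ·
    · · · · · · · · · · · ·
    · · · · · · · · · · · ·
T3:
  2·area = 42
  edge (6, 4)→(4, 14): d=(-2,10) right/bottom  bias=-1
  edge (4, 14)→(2, 3): d=(-2,-11) top-left  bias=+0
  edge (2, 3)→(6, 4): d=(4,1) right/bottom  bias=-1
    (1,2)@(3, 5): e=[28,7,7] → █
    (2,2)@(5, 5): e=[8,29,5] → █
    (3,2)@(7, 5): e=[-12,51,3] → ·
    (1,3)@(3, 7): e=[24,3,15] → █
    (3,3)@(7, 7): e=[-16,47,11] → ·
    (1,4)@(3, 9): e=[20,-1,23] → ·
    (2,4)@(5, 9): e=[0,21,21] → ·  [on edge]
    (1,9)@(3, 19): e=[0,-21,63] → ·  [on edge]
  covered (4 px):
    · · · · · · · · · · · ·
    · · · · · · · · · · · ·
    · █ █ · · · · · · · · ·
    · █ █ · · · · · · · · ·
    · · · · · · · · · · · ·
    · · · · · · · · · · · ·
    · · · · · · · · · · · ·
    · · · · · · · · · · · ·
    · · · · · · · · · · · ·
    · · · · · · · · · · · ·
    · · · · · · · · · · · ·
    · · · · · · · · · · · ·
T4:
  2·area = 40  (B↔C swapped to make it positive)
  edge (12, 18)→(20, 14): d=(8,-4) top-left  bias=+0
  edge (20, 14)→(22, 18): d=(2,4) right/bottom  bias=-1
  edge (22, 18)→(12, 18): d=(-10,0) right/bottom  bias=-1
    (9,7)@(19, 15): e=[4,6,30] → █
    (10,7)@(21, 15): e=[12,-2,30] → ·
    (7,8)@(15, 17): e=[4,26,10] → █
    (8,8)@(17, 17): e=[12,18,10] → █
    (10,8)@(21, 17): e=[28,2,10] → █
    (11,8)@(23, 17): e=[36,-6,10] → ·
    (7,9)@(15, 19): e=[20,30,-10] → ·
    (8,9)@(17, 19): e=[28,22,-10] → ·
    (9,9)@(19, 19): e=[36,14,-10] → ·
    (10,9)@(21, 19): e=[44,6,-10] → ·
  covered (5 px):
    · · · · · · · · · · · ·
    · · · · · · · · · · · ·
    · · · · · · · · · · · ·
    · · · · · · · · · · · ·
    · · · · · · · · · · · ·
    · · · · · · · · · · · ·
    · · · · · · · · · · · ·
    · · · · · · · · · █ · ·
    · · · · · · · █ █ █ █ ·
    · · · · · · · · · · · ·
    · · · · · · · · · · · ·
    · · · · · · · · · · · ·

Result: [[7,0],[6,1]]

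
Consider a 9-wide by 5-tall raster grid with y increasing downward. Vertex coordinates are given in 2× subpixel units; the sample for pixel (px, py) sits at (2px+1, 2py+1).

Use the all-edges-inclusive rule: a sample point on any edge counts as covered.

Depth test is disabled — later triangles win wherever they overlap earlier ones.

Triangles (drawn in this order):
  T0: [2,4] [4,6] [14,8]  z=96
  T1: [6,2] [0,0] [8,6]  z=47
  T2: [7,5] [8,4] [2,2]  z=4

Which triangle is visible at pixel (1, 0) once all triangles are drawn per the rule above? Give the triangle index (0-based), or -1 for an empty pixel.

T0:
  2·area = 16  (B↔C swapped to make it positive)
  edge (2, 4)→(14, 8): d=(12,4) inclusive
  edge (14, 8)→(4, 6): d=(-10,-2) inclusive
  edge (4, 6)→(2, 4): d=(-2,-2) inclusive
    (0,1)@(1, 3): e=[-8,24,0] → ·  [on edge]
    (1,2)@(3, 5): e=[8,8,0] → █  [on edge]
    (2,2)@(5, 5): e=[0,12,4] → █  [on edge]
    (3,2)@(7, 5): e=[-8,16,8] → ·
    (1,3)@(3, 7): e=[32,-12,-4] → ·
    (2,3)@(5, 7): e=[24,-8,0] → ·  [on edge]
    (4,3)@(9, 7): e=[8,0,8] → █  [on edge]
    (5,3)@(11, 7): e=[0,4,12] → █  [on edge]
    (6,3)@(13, 7): e=[-8,8,16] → ·
    (3,4)@(7, 9): e=[40,-24,0] → ·  [on edge]
    (4,4)@(9, 9): e=[32,-20,4] → ·
    (5,4)@(11, 9): e=[24,-16,8] → ·
    (8,4)@(17, 9): e=[0,-4,20] → ·  [on edge]
  covered (4 px):
    · · · · · · · · ·
    · · · · · · · · ·
    · █ █ · · · · · ·
    · · · · █ █ · · ·
    · · · · · · · · ·
T1:
  2·area = 20  (B↔C swapped to make it positive)
  edge (6, 2)→(8, 6): d=(2,4) inclusive
  edge (8, 6)→(0, 0): d=(-8,-6) inclusive
  edge (0, 0)→(6, 2): d=(6,2) inclusive
    (1,0)@(3, 1): e=[10,10,0] → █  [on edge]
    (2,0)@(5, 1): e=[2,22,-4] → ·
    (1,1)@(3, 3): e=[14,-6,12] → ·
    (2,1)@(5, 3): e=[6,6,8] → █
    (3,1)@(7, 3): e=[-2,18,4] → ·
    (4,1)@(9, 3): e=[-10,30,0] → ·  [on edge]
    (2,2)@(5, 5): e=[10,-10,20] → ·
    (3,2)@(7, 5): e=[2,2,16] → █
    (4,2)@(9, 5): e=[-6,14,12] → ·
    (7,2)@(15, 5): e=[-30,50,0] → ·  [on edge]
    (3,3)@(7, 7): e=[6,-14,28] → ·
  covered (3 px):
    · █ · · · · · · ·
    · · █ · · · · · ·
    · · · █ · · · · ·
    · · · · · · · · ·
    · · · · · · · · ·
T2:
  2·area = 8  (B↔C swapped to make it positive)
  edge (7, 5)→(2, 2): d=(-5,-3) inclusive
  edge (2, 2)→(8, 4): d=(6,2) inclusive
  edge (8, 4)→(7, 5): d=(-1,1) inclusive
    (5,0)@(11, 1): e=[32,-24,0] → ·  [on edge]
    (2,1)@(5, 3): e=[4,0,4] → █  [on edge]
    (3,1)@(7, 3): e=[10,-4,2] → ·
    (4,1)@(9, 3): e=[16,-8,0] → ·  [on edge]
    (2,2)@(5, 5): e=[-6,12,2] → ·
    (3,2)@(7, 5): e=[0,8,0] → █  [on edge]
    (4,2)@(9, 5): e=[6,4,-2] → ·
    (5,2)@(11, 5): e=[12,0,-4] → ·  [on edge]
    (2,3)@(5, 7): e=[-16,24,0] → ·  [on edge]
    (3,3)@(7, 7): e=[-10,20,-2] → ·
    (8,3)@(17, 7): e=[20,0,-12] → ·  [on edge]
    (1,4)@(3, 9): e=[-32,40,0] → ·  [on edge]
  covered (2 px):
    · · · · · · · · ·
    · · █ · · · · · ·
    · · · █ · · · · ·
    · · · · · · · · ·
    · · · · · · · · ·

Z-buffer (winner per pixel, '.' = empty):
  . 1 . . . . . . .
  . . 2 . . . . . .
  . 0 0 2 . . . . .
  . . . . 0 0 . . .
  . . . . . . . . .

Result: 1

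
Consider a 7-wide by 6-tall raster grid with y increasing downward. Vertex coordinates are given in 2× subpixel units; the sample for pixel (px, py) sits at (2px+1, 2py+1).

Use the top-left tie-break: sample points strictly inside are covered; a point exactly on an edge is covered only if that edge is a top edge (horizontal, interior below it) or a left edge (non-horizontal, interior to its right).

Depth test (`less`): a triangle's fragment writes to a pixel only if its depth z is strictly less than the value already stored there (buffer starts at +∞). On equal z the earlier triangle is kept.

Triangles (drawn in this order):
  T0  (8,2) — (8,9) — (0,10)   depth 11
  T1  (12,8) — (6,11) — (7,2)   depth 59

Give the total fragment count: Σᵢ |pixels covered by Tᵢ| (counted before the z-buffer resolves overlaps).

T0:
  2·area = 56
  edge (8, 2)→(8, 9): d=(0,7) right/bottom  bias=-1
  edge (8, 9)→(0, 10): d=(-8,1) right/bottom  bias=-1
  edge (0, 10)→(8, 2): d=(8,-8) top-left  bias=+0
    (4,0)@(9, 1): e=[-7,63,0] → ·  [on edge]
    (3,1)@(7, 3): e=[7,49,0] → █  [on edge]
    (4,1)@(9, 3): e=[-7,47,16] → ·
    (2,2)@(5, 5): e=[21,35,0] → █  [on edge]
    (4,2)@(9, 5): e=[-7,31,32] → ·
    (1,3)@(3, 7): e=[35,21,0] → █  [on edge]
    (4,3)@(9, 7): e=[-7,15,48] → ·
    (0,4)@(1, 9): e=[49,7,0] → █  [on edge]
    (4,4)@(9, 9): e=[-7,-1,64] → ·
    (0,5)@(1, 11): e=[49,-9,16] → ·
    (1,5)@(3, 11): e=[35,-11,32] → ·
    (2,5)@(5, 11): e=[21,-13,48] → ·
  covered (10 px):
    · · · · · · ·
    · · · █ · · ·
    · · █ █ · · ·
    · █ █ █ · · ·
    █ █ █ █ · · ·
    · · · · · · ·
T1:
  2·area = 51
  edge (12, 8)→(6, 11): d=(-6,3) right/bottom  bias=-1
  edge (6, 11)→(7, 2): d=(1,-9) top-left  bias=+0
  edge (7, 2)→(12, 8): d=(5,6) right/bottom  bias=-1
    (3,1)@(7, 3): e=[45,1,5] → █
    (4,1)@(9, 3): e=[39,19,-7] → ·
    (3,2)@(7, 5): e=[33,3,15] → █
    (4,2)@(9, 5): e=[27,21,3] → █
    (5,2)@(11, 5): e=[21,39,-9] → ·
    (3,3)@(7, 7): e=[21,5,25] → █
    (5,3)@(11, 7): e=[9,41,1] → █
    (6,3)@(13, 7): e=[3,59,-11] → ·
    (3,4)@(7, 9): e=[9,7,35] → █
    (5,4)@(11, 9): e=[-3,43,11] → ·
    (3,5)@(7, 11): e=[-3,9,45] → ·
    (4,5)@(9, 11): e=[-9,27,33] → ·
  covered (8 px):
    · · · · · · ·
    · · · █ · · ·
    · · · █ █ · ·
    · · · █ █ █ ·
    · · · █ █ · ·
    · · · · · · ·

Answer: 18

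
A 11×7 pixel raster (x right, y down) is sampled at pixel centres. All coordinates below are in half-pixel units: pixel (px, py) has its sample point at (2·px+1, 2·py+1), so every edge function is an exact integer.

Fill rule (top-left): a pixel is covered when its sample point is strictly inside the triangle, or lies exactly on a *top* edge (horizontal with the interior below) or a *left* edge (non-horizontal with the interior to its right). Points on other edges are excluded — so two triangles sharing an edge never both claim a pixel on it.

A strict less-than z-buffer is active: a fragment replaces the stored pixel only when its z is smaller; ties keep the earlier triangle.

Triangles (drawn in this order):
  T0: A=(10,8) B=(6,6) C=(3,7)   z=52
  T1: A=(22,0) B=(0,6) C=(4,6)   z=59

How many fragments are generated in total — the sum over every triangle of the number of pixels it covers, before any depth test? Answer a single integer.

T0:
  2·area = 10  (B↔C swapped to make it positive)
  edge (10, 8)→(3, 7): d=(-7,-1) top-left  bias=+0
  edge (3, 7)→(6, 6): d=(3,-1) top-left  bias=+0
  edge (6, 6)→(10, 8): d=(4,2) right/bottom  bias=-1
    (10,0)@(21, 1): e=[60,0,-50] → .  [on edge]
    (7,1)@(15, 3): e=[40,0,-30] → .  [on edge]
    (4,2)@(9, 5): e=[20,0,-10] → .  [on edge]
    (1,3)@(3, 7): e=[0,0,10] → X  [on edge]
    (2,3)@(5, 7): e=[2,2,6] → X
    (3,3)@(7, 7): e=[4,4,2] → X
    (4,3)@(9, 7): e=[6,6,-2] → .
    (1,4)@(3, 9): e=[-14,6,18] → .
    (2,4)@(5, 9): e=[-12,8,14] → .
    (3,4)@(7, 9): e=[-10,10,10] → .
    (8,4)@(17, 9): e=[0,20,-10] → .  [on edge]
  covered (3 px):
    . . . . . . . . . . .
    . . . . . . . . . . .
    . . . . . . . . . . .
    . X X X . . . . . . .
    . . . . . . . . . . .
    . . . . . . . . . . .
    . . . . . . . . . . .
T1:
  2·area = 24  (B↔C swapped to make it positive)
  edge (22, 0)→(4, 6): d=(-18,6) right/bottom  bias=-1
  edge (4, 6)→(0, 6): d=(-4,0) right/bottom  bias=-1
  edge (0, 6)→(22, 0): d=(22,-6) top-left  bias=+0
    (9,0)@(19, 1): e=[0,20,4] → .  [on edge]
    (5,1)@(11, 3): e=[12,12,0] → X  [on edge]
    (6,1)@(13, 3): e=[0,12,12] → .  [on edge]
    (2,2)@(5, 5): e=[12,4,8] → X
    (3,2)@(7, 5): e=[0,4,20] → .  [on edge]
    (5,2)@(11, 5): e=[-24,4,44] → .
    (0,3)@(1, 7): e=[0,-4,28] → .  [on edge]
    (2,3)@(5, 7): e=[-24,-4,52] → .
  covered (2 px):
    . . . . . . . . . . .
    . . . . . X . . . . .
    . . X . . . . . . . .
    . . . . . . . . . . .
    . . . . . . . . . . .
    . . . . . . . . . . .
    . . . . . . . . . . .

Result: 5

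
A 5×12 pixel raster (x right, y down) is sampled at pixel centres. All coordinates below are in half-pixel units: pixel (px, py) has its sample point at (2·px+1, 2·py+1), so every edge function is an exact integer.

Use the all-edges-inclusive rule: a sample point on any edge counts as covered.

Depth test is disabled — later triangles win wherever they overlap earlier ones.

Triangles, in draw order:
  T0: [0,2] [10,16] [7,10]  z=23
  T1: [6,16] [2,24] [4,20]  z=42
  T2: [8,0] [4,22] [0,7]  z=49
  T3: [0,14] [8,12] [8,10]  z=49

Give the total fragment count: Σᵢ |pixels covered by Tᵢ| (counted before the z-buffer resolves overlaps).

T0:
  2·area = 18  (B↔C swapped to make it positive)
  edge (0, 2)→(7, 10): d=(7,8) inclusive
  edge (7, 10)→(10, 16): d=(3,6) inclusive
  edge (10, 16)→(0, 2): d=(-10,-14) inclusive
    (2,4)@(5, 9): e=[9,9,0] → █  [on edge]
    (3,4)@(7, 9): e=[-7,-3,28] → ·
    (2,5)@(5, 11): e=[23,15,-20] → ·
    (3,5)@(7, 11): e=[7,3,8] → █
    (4,5)@(9, 11): e=[-9,-9,36] → ·
    (3,6)@(7, 13): e=[21,9,-12] → ·
  covered (2 px):
    · · · · ·
    · · · · ·
    · · · · ·
    · · · · ·
    · · █ · ·
    · · · █ ·
    · · · · ·
    · · · · ·
    · · · · ·
    · · · · ·
    · · · · ·
    · · · · ·
T1:
  degenerate (2·area = 0) — covers nothing
T2:
  2·area = 148
  edge (8, 0)→(4, 22): d=(-4,22) inclusive
  edge (4, 22)→(0, 7): d=(-4,-15) inclusive
  edge (0, 7)→(8, 0): d=(8,-7) inclusive
    (3,0)@(7, 1): e=[18,129,1] → █
    (4,0)@(9, 1): e=[-26,159,15] → ·
    (2,1)@(5, 3): e=[54,91,3] → █
    (4,1)@(9, 3): e=[-34,151,31] → ·
    (1,2)@(3, 5): e=[90,53,5] → █
    (4,2)@(9, 5): e=[-42,143,47] → ·
    (0,3)@(1, 7): e=[126,15,7] → █
    (3,3)@(7, 7): e=[-6,105,49] → ·
    (0,4)@(1, 9): e=[118,7,23] → █
    (3,4)@(7, 9): e=[-14,97,65] → ·
    (0,5)@(1, 11): e=[110,-1,39] → ·
    (1,5)@(3, 11): e=[66,29,53] → █
  covered (19 px):
    · · · █ ·
    · · █ █ ·
    · █ █ █ ·
    █ █ █ · ·
    █ █ █ · ·
    · █ █ · ·
    · █ █ · ·
    · █ █ · ·
    · █ · · ·
    · · · · ·
    · · · · ·
    · · · · ·
T3:
  2·area = 16  (B↔C swapped to make it positive)
  edge (0, 14)→(8, 10): d=(8,-4) inclusive
  edge (8, 10)→(8, 12): d=(0,2) inclusive
  edge (8, 12)→(0, 14): d=(-8,2) inclusive
    (3,5)@(7, 11): e=[4,2,10] → █
    (4,5)@(9, 11): e=[12,-2,6] → ·
    (1,6)@(3, 13): e=[4,10,2] → █
    (2,6)@(5, 13): e=[12,6,-2] → ·
    (3,6)@(7, 13): e=[20,2,-6] → ·
    (1,7)@(3, 15): e=[20,10,-14] → ·
  covered (2 px):
    · · · · ·
    · · · · ·
    · · · · ·
    · · · · ·
    · · · · ·
    · · · █ ·
    · █ · · ·
    · · · · ·
    · · · · ·
    · · · · ·
    · · · · ·
    · · · · ·

Result: 23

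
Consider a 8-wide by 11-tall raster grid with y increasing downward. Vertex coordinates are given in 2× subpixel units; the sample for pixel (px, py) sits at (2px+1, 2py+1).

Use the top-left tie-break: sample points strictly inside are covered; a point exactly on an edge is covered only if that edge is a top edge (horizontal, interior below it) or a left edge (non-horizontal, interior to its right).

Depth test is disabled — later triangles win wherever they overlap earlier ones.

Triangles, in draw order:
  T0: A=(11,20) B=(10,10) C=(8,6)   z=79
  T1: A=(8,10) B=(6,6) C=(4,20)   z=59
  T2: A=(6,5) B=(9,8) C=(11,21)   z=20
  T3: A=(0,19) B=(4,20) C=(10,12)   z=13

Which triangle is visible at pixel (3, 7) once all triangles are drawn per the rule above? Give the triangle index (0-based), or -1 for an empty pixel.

T0:
  2·area = 16  (B↔C swapped to make it positive)
  edge (11, 20)→(8, 6): d=(-3,-14) top-left  bias=+0
  edge (8, 6)→(10, 10): d=(2,4) right/bottom  bias=-1
  edge (10, 10)→(11, 20): d=(1,10) right/bottom  bias=-1
    (4,4)@(9, 9): e=[5,2,9] → #
    (5,4)@(11, 9): e=[33,-6,-11] → ·
    (4,5)@(9, 11): e=[-1,6,11] → ·
  covered (1 px):
    · · · · · · · ·
    · · · · · · · ·
    · · · · · · · ·
    · · · · · · · ·
    · · · · # · · ·
    · · · · · · · ·
    · · · · · · · ·
    · · · · · · · ·
    · · · · · · · ·
    · · · · · · · ·
    · · · · · · · ·
T1:
  2·area = 36  (B↔C swapped to make it positive)
  edge (8, 10)→(4, 20): d=(-4,10) right/bottom  bias=-1
  edge (4, 20)→(6, 6): d=(2,-14) top-left  bias=+0
  edge (6, 6)→(8, 10): d=(2,4) right/bottom  bias=-1
    (3,4)@(7, 9): e=[14,20,2] → #
    (4,4)@(9, 9): e=[-6,48,-6] → ·
    (3,5)@(7, 11): e=[6,24,6] → #
    (4,5)@(9, 11): e=[-14,52,-2] → ·
    (2,6)@(5, 13): e=[18,0,18] → #  [on edge]
    (3,6)@(7, 13): e=[-2,28,10] → ·
    (2,7)@(5, 15): e=[10,4,22] → #
    (3,7)@(7, 15): e=[-10,32,14] → ·
    (2,8)@(5, 17): e=[2,8,26] → #
    (3,8)@(7, 17): e=[-18,36,18] → ·
    (2,9)@(5, 19): e=[-6,12,30] → ·
  covered (5 px):
    · · · · · · · ·
    · · · · · · · ·
    · · · · · · · ·
    · · · · · · · ·
    · · · # · · · ·
    · · · # · · · ·
    · · # · · · · ·
    · · # · · · · ·
    · · # · · · · ·
    · · · · · · · ·
    · · · · · · · ·
T2:
  2·area = 33
  edge (6, 5)→(9, 8): d=(3,3) right/bottom  bias=-1
  edge (9, 8)→(11, 21): d=(2,13) right/bottom  bias=-1
  edge (11, 21)→(6, 5): d=(-5,-16) top-left  bias=+0
    (3,3)@(7, 7): e=[3,24,6] → #
    (4,3)@(9, 7): e=[-3,-2,38] → ·
    (3,4)@(7, 9): e=[9,28,-4] → ·
    (4,4)@(9, 9): e=[3,2,28] → #
    (5,4)@(11, 9): e=[-3,-24,60] → ·
    (4,5)@(9, 11): e=[9,6,18] → #
    (5,5)@(11, 11): e=[3,-20,50] → ·
    (4,6)@(9, 13): e=[15,10,8] → #
    (5,6)@(11, 13): e=[9,-16,40] → ·
    (4,7)@(9, 15): e=[21,14,-2] → ·
    (5,10)@(11, 21): e=[33,0,0] → ·  [on edge]
  covered (4 px):
    · · · · · · · ·
    · · · · · · · ·
    · · · · · · · ·
    · · · # · · · ·
    · · · · # · · ·
    · · · · # · · ·
    · · · · # · · ·
    · · · · · · · ·
    · · · · · · · ·
    · · · · · · · ·
    · · · · · · · ·
T3:
  2·area = 38  (B↔C swapped to make it positive)
  edge (0, 19)→(10, 12): d=(10,-7) top-left  bias=+0
  edge (10, 12)→(4, 20): d=(-6,8) right/bottom  bias=-1
  edge (4, 20)→(0, 19): d=(-4,-1) top-left  bias=+0
    (4,6)@(9, 13): e=[3,2,33] → #
    (5,6)@(11, 13): e=[17,-14,35] → ·
    (3,7)@(7, 15): e=[9,6,23] → #
    (4,7)@(9, 15): e=[23,-10,25] → ·
    (1,8)@(3, 17): e=[1,26,11] → #
    (2,8)@(5, 17): e=[15,10,13] → #
    (3,8)@(7, 17): e=[29,-6,15] → ·
    (0,9)@(1, 19): e=[7,30,1] → #
    (2,9)@(5, 19): e=[35,-2,5] → ·
    (0,10)@(1, 21): e=[27,18,-7] → ·
    (1,10)@(3, 21): e=[41,2,-5] → ·
  covered (6 px):
    · · · · · · · ·
    · · · · · · · ·
    · · · · · · · ·
    · · · · · · · ·
    · · · · · · · ·
    · · · · · · · ·
    · · · · # · · ·
    · · · # · · · ·
    · # # · · · · ·
    # # · · · · · ·
    · · · · · · · ·

Z-buffer (winner per pixel, '.' = empty):
  . . . . . . . .
  . . . . . . . .
  . . . . . . . .
  . . . 2 . . . .
  . . . 1 2 . . .
  . . . 1 2 . . .
  . . 1 . 3 . . .
  . . 1 3 . . . .
  . 3 3 . . . . .
  3 3 . . . . . .
  . . . . . . . .

Final: 3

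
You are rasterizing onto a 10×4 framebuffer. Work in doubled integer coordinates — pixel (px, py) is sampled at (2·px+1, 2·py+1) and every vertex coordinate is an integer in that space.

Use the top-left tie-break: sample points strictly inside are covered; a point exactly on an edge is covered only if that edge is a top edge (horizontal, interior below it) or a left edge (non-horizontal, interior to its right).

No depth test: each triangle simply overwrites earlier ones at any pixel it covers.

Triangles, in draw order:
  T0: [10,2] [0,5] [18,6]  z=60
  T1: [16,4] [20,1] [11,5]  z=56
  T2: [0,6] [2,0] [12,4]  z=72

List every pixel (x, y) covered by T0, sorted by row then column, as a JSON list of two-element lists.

T0:
  2·area = 64  (B↔C swapped to make it positive)
  edge (10, 2)→(18, 6): d=(8,4) right/bottom  bias=-1
  edge (18, 6)→(0, 5): d=(-18,-1) top-left  bias=+0
  edge (0, 5)→(10, 2): d=(10,-3) top-left  bias=+0
    (3,1)@(7, 3): e=[20,43,1] → X
    (4,1)@(9, 3): e=[12,45,7] → X
    (5,1)@(11, 3): e=[4,47,13] → X
    (6,1)@(13, 3): e=[-4,49,19] → .
    (0,2)@(1, 5): e=[60,1,3] → X
    (1,2)@(3, 5): e=[52,3,9] → X
    (2,2)@(5, 5): e=[44,5,15] → X
    (6,2)@(13, 5): e=[12,13,39] → X
    (7,2)@(15, 5): e=[4,15,45] → X
    (8,2)@(17, 5): e=[-4,17,51] → .
    (0,3)@(1, 7): e=[76,-35,23] → .
    (1,3)@(3, 7): e=[68,-33,29] → .
  covered (11 px):
    . . . . . . . . . .
    . . . X X X . . . .
    X X X X X X X X . .
    . . . . . . . . . .
T1:
  2·area = 11  (B↔C swapped to make it positive)
  edge (16, 4)→(11, 5): d=(-5,1) right/bottom  bias=-1
  edge (11, 5)→(20, 1): d=(9,-4) top-left  bias=+0
  edge (20, 1)→(16, 4): d=(-4,3) right/bottom  bias=-1
    (8,1)@(17, 3): e=[4,6,1] → X
    (9,1)@(19, 3): e=[2,14,-5] → .
    (5,2)@(11, 5): e=[0,0,11] → .  [on edge]
    (8,2)@(17, 5): e=[-6,24,-7] → .
    (0,3)@(1, 7): e=[0,-22,33] → .  [on edge]
  covered (1 px):
    . . . . . . . . . .
    . . . . . . . . X .
    . . . . . . . . . .
    . . . . . . . . . .
T2:
  2·area = 68
  edge (0, 6)→(2, 0): d=(2,-6) top-left  bias=+0
  edge (2, 0)→(12, 4): d=(10,4) right/bottom  bias=-1
  edge (12, 4)→(0, 6): d=(-12,2) right/bottom  bias=-1
    (1,0)@(3, 1): e=[8,6,54] → X
    (2,0)@(5, 1): e=[20,-2,50] → .
    (0,1)@(1, 3): e=[0,34,34] → X  [on edge]
    (2,1)@(5, 3): e=[24,18,26] → X
    (3,1)@(7, 3): e=[36,10,22] → X
    (4,1)@(9, 3): e=[48,2,18] → X
    (5,1)@(11, 3): e=[60,-6,14] → .
    (0,2)@(1, 5): e=[4,54,10] → X
    (3,2)@(7, 5): e=[40,30,-2] → .
    (4,2)@(9, 5): e=[52,22,-6] → .
    (0,3)@(1, 7): e=[8,74,-14] → .
    (1,3)@(3, 7): e=[20,66,-18] → .
  covered (9 px):
    . X . . . . . . . .
    X X X X X . . . . .
    X X X . . . . . . .
    . . . . . . . . . .

Final: [[3,1],[4,1],[5,1],[0,2],[1,2],[2,2],[3,2],[4,2],[5,2],[6,2],[7,2]]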